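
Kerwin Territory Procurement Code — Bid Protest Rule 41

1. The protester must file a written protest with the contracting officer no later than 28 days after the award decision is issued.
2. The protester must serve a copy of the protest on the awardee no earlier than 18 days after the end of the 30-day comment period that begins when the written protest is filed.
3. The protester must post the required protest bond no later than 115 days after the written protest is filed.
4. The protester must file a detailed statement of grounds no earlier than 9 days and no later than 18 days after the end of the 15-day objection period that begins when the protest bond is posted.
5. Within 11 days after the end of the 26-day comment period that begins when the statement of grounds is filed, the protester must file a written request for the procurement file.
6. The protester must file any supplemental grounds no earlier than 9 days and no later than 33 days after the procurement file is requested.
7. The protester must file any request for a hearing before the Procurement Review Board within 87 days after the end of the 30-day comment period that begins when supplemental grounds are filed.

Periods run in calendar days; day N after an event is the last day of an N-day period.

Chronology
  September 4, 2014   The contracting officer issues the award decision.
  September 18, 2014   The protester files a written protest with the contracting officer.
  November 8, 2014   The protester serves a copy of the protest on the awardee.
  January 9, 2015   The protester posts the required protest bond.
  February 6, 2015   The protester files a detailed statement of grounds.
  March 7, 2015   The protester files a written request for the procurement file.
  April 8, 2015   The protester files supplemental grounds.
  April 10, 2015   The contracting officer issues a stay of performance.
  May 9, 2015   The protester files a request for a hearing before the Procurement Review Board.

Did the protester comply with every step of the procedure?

Yes

Step 1 — counting 28 days from September 4, 2014 (when the award decision is issued) gives a deadline of October 2, 2014; completed September 18, 2014, before the deadline.
Step 2 — must wait 18 days from October 18, 2014 (end of the 30-day comment period, which began when the written protest is filed on September 18, 2014), so not before November 5, 2014; done November 8, 2014 — permitted.
Step 3 — counting 115 days from September 18, 2014 (when the written protest is filed) gives a deadline of January 11, 2015; completed January 9, 2015, before the deadline.
Step 4 — 9 and 18 days from January 24, 2015 (end of the 15-day objection period, which began when the protest bond is posted on January 9, 2015) are February 2, 2015 and February 11, 2015 respectively; done February 6, 2015 — within the window.
Step 5 — counting 11 days from March 4, 2015 (end of the 26-day comment period, which began when the statement of grounds is filed on February 6, 2015) gives a deadline of March 15, 2015; completed March 7, 2015, before the deadline.
Step 6 — 9 and 33 days from March 7, 2015 (when the procurement file is requested) are March 16, 2015 and April 9, 2015 respectively; April 8, 2015 falls inside that range.
Step 7 — counting 87 days from May 8, 2015 (end of the 30-day comment period, which began when supplemental grounds are filed on April 8, 2015) gives a deadline of August 3, 2015; May 9, 2015 is within that limit.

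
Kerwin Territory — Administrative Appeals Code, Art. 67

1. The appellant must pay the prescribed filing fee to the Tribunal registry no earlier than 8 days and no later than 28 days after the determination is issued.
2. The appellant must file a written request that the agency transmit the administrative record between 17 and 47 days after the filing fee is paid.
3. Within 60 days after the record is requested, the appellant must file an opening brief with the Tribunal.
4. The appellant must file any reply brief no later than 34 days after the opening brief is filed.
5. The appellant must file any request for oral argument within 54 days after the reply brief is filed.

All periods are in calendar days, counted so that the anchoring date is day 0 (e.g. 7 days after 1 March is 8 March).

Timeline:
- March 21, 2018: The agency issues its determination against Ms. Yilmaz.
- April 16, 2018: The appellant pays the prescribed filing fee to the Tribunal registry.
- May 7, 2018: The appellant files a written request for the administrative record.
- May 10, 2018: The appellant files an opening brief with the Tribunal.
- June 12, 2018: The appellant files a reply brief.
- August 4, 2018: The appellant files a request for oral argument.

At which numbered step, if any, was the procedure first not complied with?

Step 1 — 8 and 28 days from March 21, 2018 (when the determination is issued) are March 29, 2018 and April 18, 2018 respectively; done April 16, 2018 — within the window.
Step 2 — 17 and 47 days from April 16, 2018 (when the filing fee is paid) are May 3, 2018 and June 2, 2018 respectively; done May 7, 2018 — within the window.
Step 3 — counting 60 days from May 7, 2018 (when the record is requested) gives a deadline of July 6, 2018; done May 10, 2018 — timely.
Step 4 — counting 34 days from May 10, 2018 (when the opening brief is filed) gives a deadline of June 13, 2018; done June 12, 2018 — timely.
Step 5 — counting 54 days from June 12, 2018 (when the reply brief is filed) gives a deadline of August 5, 2018; done August 4, 2018 — timely.

None — every step was satisfied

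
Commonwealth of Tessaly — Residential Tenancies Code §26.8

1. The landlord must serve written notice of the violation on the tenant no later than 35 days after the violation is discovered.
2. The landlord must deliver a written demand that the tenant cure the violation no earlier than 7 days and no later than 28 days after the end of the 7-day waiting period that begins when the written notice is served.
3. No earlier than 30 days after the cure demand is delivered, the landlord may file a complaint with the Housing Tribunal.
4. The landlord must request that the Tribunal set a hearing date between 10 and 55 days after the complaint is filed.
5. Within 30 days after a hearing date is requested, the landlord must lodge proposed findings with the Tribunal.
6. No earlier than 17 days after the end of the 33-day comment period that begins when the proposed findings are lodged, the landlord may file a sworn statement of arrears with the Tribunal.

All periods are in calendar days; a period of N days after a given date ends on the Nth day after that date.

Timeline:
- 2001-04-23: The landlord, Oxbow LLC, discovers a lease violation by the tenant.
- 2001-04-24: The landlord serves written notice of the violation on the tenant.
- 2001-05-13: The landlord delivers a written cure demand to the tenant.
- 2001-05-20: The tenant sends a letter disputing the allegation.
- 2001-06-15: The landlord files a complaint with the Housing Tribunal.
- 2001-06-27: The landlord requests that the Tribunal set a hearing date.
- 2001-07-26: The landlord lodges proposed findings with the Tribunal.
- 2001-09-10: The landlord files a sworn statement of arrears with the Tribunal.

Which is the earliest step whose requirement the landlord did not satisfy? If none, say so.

Step 1: 35 days after 2001-04-23 (when the violation is discovered) is 2001-05-28; completed 2001-04-24, before the deadline.
Step 2: the window is 7–28 days after 2001-05-01 (end of the 7-day waiting period, which began when the written notice is served on 2001-04-24), so 2001-05-08 through 2001-05-29; 2001-05-13 falls inside that range.
Step 3: the earliest permitted date is 30 days after 2001-05-13 (when the cure demand is delivered), i.e. 2001-06-12; 2001-06-15 is on or after that date.
Step 4: the window is 10–55 days after 2001-06-15 (when the complaint is filed), so 2001-06-25 through 2001-08-09; 2001-06-27 falls inside that range.
Step 5: 30 days after 2001-06-27 (when a hearing date is requested) is 2001-07-27; done 2001-07-26 — timely.
Step 6: the earliest permitted date is 17 days after 2001-08-28 (end of the 33-day comment period, which began when the proposed findings are lodged on 2001-07-26), i.e. 2001-09-14; done 2001-09-10 — 4 days too early.

Step 6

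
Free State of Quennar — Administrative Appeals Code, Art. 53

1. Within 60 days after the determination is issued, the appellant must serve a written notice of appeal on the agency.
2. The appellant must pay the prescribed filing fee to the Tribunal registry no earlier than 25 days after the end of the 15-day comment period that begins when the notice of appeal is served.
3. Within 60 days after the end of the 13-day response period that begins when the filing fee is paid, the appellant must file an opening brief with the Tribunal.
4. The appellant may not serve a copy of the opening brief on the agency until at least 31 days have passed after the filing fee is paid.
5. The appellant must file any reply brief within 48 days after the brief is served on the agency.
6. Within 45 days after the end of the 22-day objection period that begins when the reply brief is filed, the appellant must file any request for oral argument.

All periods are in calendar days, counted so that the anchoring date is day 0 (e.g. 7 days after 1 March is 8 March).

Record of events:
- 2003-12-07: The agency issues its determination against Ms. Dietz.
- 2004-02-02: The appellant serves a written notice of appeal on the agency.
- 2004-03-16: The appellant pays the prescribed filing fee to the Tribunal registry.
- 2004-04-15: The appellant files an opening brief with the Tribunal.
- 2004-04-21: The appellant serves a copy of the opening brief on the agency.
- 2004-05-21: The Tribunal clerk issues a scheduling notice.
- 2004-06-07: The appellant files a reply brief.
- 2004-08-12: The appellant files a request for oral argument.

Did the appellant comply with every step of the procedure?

(1) due by 2003-12-07 + 60 days = 2004-02-05; 2004-02-02 is within that limit.
(2) permitted from 2004-02-17 + 25 days = 2004-03-13 onward; done 2004-03-16 — permitted.
(3) due by 2004-03-29 + 60 days = 2004-05-28; 2004-04-15 is within that limit.
(4) permitted from 2004-03-16 + 31 days = 2004-04-16 onward; done 2004-04-21, after the minimum wait.
(5) due by 2004-04-21 + 48 days = 2004-06-08; completed 2004-06-07, before the deadline.
(6) due by 2004-06-29 + 45 days = 2004-08-13; completed 2004-08-12, before the deadline.

Yes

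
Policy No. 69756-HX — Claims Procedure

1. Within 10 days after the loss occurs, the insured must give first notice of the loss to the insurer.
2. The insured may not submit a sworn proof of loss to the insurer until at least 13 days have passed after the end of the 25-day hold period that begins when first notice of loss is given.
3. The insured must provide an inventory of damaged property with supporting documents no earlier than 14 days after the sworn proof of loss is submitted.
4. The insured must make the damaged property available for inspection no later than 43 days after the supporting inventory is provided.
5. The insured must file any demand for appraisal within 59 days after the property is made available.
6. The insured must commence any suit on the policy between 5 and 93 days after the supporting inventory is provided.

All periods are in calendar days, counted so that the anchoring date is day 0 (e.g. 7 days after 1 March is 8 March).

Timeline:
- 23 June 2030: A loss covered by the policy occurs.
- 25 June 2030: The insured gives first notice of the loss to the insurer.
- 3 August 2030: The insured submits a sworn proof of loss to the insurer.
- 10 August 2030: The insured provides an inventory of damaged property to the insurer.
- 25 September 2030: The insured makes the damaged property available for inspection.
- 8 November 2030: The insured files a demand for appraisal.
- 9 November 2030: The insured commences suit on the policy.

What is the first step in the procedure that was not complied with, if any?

Step 1: 10 days after 23 June 2030 (when the loss occurs) is 3 July 2030; completed 25 June 2030, before the deadline.
Step 2: the earliest permitted date is 13 days after 20 July 2030 (end of the 25-day hold period, which began when first notice of loss is given on 25 June 2030), i.e. 2 August 2030; done 3 August 2030 — permitted.
Step 3: the earliest permitted date is 14 days after 3 August 2030 (when the sworn proof of loss is submitted), i.e. 17 August 2030; 10 August 2030 is 7 days before the earliest permitted date.
That is the first point of non-compliance.

Step 3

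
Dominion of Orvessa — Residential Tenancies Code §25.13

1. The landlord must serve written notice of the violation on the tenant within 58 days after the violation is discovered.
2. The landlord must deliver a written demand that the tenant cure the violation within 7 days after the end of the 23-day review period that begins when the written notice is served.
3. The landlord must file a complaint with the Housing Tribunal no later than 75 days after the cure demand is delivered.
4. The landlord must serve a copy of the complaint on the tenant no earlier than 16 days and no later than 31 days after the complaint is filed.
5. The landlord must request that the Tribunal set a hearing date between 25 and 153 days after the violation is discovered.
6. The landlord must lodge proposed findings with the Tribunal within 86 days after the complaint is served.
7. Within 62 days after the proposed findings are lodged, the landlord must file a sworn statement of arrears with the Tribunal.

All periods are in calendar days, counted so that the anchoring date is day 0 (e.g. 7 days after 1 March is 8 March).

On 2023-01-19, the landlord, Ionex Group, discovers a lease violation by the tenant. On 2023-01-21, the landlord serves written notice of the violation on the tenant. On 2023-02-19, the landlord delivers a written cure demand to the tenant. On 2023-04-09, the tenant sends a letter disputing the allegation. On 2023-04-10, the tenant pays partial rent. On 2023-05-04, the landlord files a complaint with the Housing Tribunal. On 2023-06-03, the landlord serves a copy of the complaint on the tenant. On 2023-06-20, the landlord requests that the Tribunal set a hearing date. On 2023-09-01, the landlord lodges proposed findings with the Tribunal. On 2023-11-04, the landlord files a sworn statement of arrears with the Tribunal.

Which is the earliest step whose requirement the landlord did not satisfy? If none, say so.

Step 1: 58 days after 2023-01-19 (when the violation is discovered) is 2023-03-18; completed 2023-01-21, before the deadline.
Step 2: 7 days after 2023-02-13 (end of the 23-day review period, which began when the written notice is served on 2023-01-21) is 2023-02-20; completed 2023-02-19, before the deadline.
Step 3: 75 days after 2023-02-19 (when the cure demand is delivered) is 2023-05-05; done 2023-05-04 — timely.
Step 4: the window is 16–31 days after 2023-05-04 (when the complaint is filed), so 2023-05-20 through 2023-06-04; 2023-06-03 falls inside that range.
Step 5: the window is 25–153 days after 2023-01-19 (when the violation is discovered), so 2023-02-13 through 2023-06-21; 2023-06-20 falls inside that range.
Step 6: 86 days after 2023-06-03 (when the complaint is served) is 2023-08-28; done 2023-09-01 — 4 days late.

Step 6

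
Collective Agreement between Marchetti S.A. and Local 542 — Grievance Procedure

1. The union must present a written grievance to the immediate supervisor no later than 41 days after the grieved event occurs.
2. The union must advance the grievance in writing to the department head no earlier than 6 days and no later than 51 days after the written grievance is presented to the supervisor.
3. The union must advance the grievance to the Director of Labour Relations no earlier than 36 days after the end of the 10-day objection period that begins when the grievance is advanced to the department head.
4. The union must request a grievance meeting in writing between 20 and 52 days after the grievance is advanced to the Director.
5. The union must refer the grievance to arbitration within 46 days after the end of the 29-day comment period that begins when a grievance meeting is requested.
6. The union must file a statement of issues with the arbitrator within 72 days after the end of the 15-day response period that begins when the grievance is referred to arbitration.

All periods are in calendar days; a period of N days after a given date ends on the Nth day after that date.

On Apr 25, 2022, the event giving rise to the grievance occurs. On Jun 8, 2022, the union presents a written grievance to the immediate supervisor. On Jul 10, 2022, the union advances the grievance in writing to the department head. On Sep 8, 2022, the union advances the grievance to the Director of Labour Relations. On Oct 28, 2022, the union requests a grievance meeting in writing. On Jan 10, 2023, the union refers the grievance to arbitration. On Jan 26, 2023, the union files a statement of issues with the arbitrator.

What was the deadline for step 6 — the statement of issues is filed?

Apr 7, 2023

The grievance is referred to arbitration on Jan 10, 2023; the 15-day response period therefore ends Jan 25, 2023, and step 6 runs from that date. 72 days after Jan 25, 2023 is Apr 7, 2023.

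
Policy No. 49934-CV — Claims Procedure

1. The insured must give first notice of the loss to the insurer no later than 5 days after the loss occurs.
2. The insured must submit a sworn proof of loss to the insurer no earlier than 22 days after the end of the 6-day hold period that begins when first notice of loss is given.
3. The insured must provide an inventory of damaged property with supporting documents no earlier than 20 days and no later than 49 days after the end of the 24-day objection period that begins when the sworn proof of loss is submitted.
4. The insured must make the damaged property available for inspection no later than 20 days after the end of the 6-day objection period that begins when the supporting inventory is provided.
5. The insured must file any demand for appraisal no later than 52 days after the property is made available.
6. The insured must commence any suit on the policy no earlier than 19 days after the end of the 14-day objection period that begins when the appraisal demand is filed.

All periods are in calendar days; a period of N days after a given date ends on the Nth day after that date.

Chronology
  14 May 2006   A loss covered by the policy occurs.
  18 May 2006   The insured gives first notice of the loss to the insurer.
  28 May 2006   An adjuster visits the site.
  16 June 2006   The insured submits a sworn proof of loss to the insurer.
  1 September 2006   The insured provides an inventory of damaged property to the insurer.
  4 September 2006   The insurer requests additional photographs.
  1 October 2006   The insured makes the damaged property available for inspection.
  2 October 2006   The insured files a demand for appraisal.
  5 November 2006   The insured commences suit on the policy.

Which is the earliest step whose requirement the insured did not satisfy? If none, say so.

Step 1 — counting 5 days from 14 May 2006 (when the loss occurs) gives a deadline of 19 May 2006; done 18 May 2006 — timely.
Step 2 — must wait 22 days from 24 May 2006 (end of the 6-day hold period, which began when first notice of loss is given on 18 May 2006), so not before 15 June 2006; done 16 June 2006, after the minimum wait.
Step 3 — 20 and 49 days from 10 July 2006 (end of the 24-day objection period, which began when the sworn proof of loss is submitted on 16 June 2006) are 30 July 2006 and 28 August 2006 respectively; 1 September 2006 is 4 days past the end of the window.
The procedure was therefore not followed at step 3.

Step 3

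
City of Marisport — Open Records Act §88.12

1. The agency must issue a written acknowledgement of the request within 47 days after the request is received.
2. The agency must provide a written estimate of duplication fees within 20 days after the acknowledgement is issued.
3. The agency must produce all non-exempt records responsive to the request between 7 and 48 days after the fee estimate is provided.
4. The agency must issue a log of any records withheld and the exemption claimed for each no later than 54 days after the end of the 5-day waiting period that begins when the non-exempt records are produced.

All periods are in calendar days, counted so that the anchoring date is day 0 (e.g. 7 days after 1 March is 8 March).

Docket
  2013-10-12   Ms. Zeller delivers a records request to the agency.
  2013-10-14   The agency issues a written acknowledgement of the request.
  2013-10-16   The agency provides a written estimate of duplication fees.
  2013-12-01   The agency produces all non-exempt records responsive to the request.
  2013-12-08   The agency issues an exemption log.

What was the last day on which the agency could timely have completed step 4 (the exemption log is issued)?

The non-exempt records are produced on 2013-12-01; the 5-day waiting period therefore ends 2013-12-06, and step 4 runs from that date. 54 days after 2013-12-06 is 2014-01-29.

2014-01-29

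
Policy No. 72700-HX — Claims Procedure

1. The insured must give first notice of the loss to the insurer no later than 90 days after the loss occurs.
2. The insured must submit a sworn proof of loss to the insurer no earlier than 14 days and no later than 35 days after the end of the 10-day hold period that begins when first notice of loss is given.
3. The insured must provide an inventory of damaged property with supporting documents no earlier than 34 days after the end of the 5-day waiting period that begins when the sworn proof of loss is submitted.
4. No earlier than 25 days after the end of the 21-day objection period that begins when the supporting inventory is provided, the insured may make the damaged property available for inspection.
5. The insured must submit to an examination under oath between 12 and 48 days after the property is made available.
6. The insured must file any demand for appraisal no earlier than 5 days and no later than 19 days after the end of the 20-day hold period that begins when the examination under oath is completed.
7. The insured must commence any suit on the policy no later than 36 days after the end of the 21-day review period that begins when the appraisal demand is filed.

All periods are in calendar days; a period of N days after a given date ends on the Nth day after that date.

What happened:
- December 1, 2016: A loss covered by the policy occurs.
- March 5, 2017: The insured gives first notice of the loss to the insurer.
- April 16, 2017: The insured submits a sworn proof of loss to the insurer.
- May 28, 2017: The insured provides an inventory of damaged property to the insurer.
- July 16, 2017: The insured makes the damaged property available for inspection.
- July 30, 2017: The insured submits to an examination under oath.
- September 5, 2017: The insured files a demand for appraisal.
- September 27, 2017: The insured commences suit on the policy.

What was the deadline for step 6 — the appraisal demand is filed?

September 7, 2017

The examination under oath is completed on July 30, 2017; the 20-day hold period therefore ends August 19, 2017, and step 6 runs from that date. The window is 5–19 days after August 19, 2017; it closes on September 7, 2017.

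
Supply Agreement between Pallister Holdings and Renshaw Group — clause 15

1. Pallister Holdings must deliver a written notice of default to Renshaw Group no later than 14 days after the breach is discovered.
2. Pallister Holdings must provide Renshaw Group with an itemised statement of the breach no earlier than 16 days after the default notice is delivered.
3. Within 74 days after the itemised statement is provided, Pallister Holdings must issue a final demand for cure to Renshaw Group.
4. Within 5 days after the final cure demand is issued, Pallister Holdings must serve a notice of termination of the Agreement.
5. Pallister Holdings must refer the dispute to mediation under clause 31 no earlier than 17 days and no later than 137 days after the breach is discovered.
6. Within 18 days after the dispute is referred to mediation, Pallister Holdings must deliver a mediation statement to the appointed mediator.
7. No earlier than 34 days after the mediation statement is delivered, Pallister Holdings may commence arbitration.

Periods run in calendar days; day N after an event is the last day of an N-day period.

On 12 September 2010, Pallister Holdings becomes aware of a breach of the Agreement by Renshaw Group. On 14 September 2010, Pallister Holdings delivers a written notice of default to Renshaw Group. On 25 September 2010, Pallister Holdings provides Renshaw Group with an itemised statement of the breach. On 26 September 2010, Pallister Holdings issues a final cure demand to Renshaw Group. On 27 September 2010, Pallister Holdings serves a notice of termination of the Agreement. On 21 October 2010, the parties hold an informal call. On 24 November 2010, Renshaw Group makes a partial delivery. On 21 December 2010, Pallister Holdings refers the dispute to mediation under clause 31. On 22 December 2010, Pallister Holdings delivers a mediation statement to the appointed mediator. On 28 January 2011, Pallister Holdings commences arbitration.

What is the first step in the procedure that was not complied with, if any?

Step 2

(1) due by 12 September 2010 + 14 days = 26 September 2010; 14 September 2010 is within that limit.
(2) permitted from 14 September 2010 + 16 days = 30 September 2010 onward; done 25 September 2010 — 5 days too early.
The analysis stops there.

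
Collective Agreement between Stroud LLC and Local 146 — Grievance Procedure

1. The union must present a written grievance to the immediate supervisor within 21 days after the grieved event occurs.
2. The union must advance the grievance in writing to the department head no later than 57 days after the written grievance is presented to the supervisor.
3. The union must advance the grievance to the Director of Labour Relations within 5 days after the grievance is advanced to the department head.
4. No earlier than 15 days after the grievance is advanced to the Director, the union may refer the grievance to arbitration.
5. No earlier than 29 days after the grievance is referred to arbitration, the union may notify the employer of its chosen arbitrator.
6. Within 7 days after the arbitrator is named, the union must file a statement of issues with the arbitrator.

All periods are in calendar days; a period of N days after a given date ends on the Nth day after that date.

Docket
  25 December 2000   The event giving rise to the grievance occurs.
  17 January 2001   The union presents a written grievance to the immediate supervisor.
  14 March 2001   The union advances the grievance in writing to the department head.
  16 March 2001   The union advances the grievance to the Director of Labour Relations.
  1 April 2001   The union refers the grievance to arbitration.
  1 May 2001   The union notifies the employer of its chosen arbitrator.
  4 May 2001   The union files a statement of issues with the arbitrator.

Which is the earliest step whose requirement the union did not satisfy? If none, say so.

Step 1 — counting 21 days from 25 December 2000 (when the grieved event occurs) gives a deadline of 15 January 2001; not done until 17 January 2001, 2 days after the deadline.

Step 1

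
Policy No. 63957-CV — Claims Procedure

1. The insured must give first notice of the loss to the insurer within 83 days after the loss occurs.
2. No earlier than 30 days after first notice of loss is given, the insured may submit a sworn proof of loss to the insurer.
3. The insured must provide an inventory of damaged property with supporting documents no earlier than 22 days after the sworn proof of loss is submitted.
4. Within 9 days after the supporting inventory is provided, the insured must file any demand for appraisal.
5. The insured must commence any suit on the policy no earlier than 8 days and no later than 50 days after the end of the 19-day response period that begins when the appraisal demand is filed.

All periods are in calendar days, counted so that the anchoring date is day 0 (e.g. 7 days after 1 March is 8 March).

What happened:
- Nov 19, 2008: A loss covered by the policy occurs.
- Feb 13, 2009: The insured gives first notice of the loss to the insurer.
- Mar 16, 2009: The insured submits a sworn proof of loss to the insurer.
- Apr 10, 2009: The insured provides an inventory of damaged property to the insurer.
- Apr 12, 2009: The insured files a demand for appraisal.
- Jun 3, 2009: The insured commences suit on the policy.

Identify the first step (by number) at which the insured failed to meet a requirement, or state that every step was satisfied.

Step 1

Step 1 — counting 83 days from Nov 19, 2008 (when the loss occurs) gives a deadline of Feb 10, 2009; Feb 13, 2009 misses that deadline by 3 days.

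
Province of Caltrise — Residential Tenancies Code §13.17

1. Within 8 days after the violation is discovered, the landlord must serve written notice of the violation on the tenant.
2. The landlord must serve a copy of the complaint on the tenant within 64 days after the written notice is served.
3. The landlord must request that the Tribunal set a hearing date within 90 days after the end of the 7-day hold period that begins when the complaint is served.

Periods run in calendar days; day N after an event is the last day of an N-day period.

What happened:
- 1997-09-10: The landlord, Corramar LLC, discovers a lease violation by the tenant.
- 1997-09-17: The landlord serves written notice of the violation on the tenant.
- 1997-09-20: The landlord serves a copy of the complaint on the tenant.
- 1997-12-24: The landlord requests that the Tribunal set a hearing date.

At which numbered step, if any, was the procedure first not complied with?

(1) due by 1997-09-10 + 8 days = 1997-09-18; 1997-09-17 is within that limit.
(2) due by 1997-09-17 + 64 days = 1997-11-20; done 1997-09-20 — timely.
(3) due by 1997-09-27 + 90 days = 1997-12-26; 1997-12-24 is within that limit.

None — every step was satisfied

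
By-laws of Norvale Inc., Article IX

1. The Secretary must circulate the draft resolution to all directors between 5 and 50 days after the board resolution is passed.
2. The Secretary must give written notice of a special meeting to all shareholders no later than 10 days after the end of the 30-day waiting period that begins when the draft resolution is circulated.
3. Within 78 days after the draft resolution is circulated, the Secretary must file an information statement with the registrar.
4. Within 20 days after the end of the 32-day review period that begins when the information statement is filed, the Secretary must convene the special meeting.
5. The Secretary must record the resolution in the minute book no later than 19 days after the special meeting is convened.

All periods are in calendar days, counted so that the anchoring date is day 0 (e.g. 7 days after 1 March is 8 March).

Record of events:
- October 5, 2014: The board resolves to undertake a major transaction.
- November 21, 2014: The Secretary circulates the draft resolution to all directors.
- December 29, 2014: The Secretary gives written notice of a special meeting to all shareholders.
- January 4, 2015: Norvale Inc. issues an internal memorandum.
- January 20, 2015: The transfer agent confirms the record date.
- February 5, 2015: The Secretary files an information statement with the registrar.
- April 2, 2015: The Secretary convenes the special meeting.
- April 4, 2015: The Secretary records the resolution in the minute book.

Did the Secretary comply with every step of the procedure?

No

Step 1 — 5 and 50 days from October 5, 2014 (when the board resolution is passed) are October 10, 2014 and November 24, 2014 respectively; November 21, 2014 falls inside that range.
Step 2 — counting 10 days from December 21, 2014 (end of the 30-day waiting period, which began when the draft resolution is circulated on November 21, 2014) gives a deadline of December 31, 2014; December 29, 2014 is within that limit.
Step 3 — counting 78 days from November 21, 2014 (when the draft resolution is circulated) gives a deadline of February 7, 2015; completed February 5, 2015, before the deadline.
Step 4 — counting 20 days from March 9, 2015 (end of the 32-day review period, which began when the information statement is filed on February 5, 2015) gives a deadline of March 29, 2015; done April 2, 2015 — 4 days late.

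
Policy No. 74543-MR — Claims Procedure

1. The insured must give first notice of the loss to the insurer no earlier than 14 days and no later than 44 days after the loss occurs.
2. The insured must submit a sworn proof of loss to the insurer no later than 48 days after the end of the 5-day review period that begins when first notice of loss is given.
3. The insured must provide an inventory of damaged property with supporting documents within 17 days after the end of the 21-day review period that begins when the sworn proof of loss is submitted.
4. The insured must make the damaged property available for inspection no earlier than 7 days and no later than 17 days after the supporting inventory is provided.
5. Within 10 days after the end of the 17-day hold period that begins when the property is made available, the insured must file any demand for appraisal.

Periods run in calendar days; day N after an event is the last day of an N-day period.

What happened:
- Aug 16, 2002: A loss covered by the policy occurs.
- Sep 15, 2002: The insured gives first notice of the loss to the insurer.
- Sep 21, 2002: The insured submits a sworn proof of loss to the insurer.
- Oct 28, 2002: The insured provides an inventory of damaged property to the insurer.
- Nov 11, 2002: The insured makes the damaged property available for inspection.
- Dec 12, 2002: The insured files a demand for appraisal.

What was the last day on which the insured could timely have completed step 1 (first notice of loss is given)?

Sep 29, 2002

Step 1 runs from Aug 16, 2002, when the loss occurs. The window is 14–44 days after Aug 16, 2002; it closes on Sep 29, 2002.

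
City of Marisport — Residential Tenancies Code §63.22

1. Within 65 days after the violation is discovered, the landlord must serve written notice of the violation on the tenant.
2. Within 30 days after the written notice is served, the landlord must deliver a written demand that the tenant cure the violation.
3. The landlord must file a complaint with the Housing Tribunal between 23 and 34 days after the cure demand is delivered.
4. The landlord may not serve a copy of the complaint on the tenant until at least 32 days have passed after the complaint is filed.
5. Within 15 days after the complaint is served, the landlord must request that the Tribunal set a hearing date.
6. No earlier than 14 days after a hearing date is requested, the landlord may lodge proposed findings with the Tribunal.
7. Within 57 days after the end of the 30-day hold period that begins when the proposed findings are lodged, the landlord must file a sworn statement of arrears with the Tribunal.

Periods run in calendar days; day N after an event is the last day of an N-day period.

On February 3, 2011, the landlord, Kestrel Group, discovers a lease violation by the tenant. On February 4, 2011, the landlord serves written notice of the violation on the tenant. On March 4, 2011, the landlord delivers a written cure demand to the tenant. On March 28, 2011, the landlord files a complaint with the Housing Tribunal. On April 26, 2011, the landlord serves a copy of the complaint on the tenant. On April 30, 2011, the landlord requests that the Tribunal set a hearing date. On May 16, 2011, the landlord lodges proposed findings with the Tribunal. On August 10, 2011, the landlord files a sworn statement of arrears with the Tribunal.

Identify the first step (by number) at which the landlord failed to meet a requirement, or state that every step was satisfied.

(1) due by February 3, 2011 + 65 days = April 9, 2011; done February 4, 2011 — timely.
(2) due by February 4, 2011 + 30 days = March 6, 2011; done March 4, 2011 — timely.
(3) the permitted window runs from March 4, 2011 + 23 = March 27, 2011 to March 4, 2011 + 34 = April 7, 2011; done March 28, 2011 — within the window.
(4) permitted from March 28, 2011 + 32 days = April 29, 2011 onward; done April 26, 2011 — 3 days too early.

Step 4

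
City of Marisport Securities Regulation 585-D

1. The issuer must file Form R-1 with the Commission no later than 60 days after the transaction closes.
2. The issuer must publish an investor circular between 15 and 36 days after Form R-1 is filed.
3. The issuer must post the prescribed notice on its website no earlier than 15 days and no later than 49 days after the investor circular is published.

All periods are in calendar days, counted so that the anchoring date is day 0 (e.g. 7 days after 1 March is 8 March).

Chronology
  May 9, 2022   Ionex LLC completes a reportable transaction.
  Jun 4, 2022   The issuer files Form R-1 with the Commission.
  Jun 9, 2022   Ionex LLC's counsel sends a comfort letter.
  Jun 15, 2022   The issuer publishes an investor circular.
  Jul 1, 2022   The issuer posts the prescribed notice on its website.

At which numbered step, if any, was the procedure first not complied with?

Step 2

Step 1: 60 days after May 9, 2022 (when the transaction closes) is Jul 8, 2022; completed Jun 4, 2022, before the deadline.
Step 2: the window is 15–36 days after Jun 4, 2022 (when Form R-1 is filed), so Jun 19, 2022 through Jul 10, 2022; done Jun 15, 2022 — 4 days before the window opened.
The procedure was therefore not followed at step 2.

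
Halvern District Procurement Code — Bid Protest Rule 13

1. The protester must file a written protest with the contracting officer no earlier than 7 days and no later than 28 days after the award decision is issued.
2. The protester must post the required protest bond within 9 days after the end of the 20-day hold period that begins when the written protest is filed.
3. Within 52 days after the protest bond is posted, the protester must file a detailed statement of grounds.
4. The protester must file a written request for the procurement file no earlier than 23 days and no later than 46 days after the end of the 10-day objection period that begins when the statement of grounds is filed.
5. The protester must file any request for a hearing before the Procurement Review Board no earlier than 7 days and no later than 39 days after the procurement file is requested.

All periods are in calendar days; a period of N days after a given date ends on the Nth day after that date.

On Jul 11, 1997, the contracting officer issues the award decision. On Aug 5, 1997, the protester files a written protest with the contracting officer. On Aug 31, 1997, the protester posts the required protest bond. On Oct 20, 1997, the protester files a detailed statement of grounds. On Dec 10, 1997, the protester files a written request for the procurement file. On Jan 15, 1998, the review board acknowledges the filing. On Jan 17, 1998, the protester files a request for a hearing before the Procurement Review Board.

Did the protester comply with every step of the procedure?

Yes

Step 1 — 7 and 28 days from Jul 11, 1997 (when the award decision is issued) are Jul 18, 1997 and Aug 8, 1997 respectively; Aug 5, 1997 falls inside that range.
Step 2 — counting 9 days from Aug 25, 1997 (end of the 20-day hold period, which began when the written protest is filed on Aug 5, 1997) gives a deadline of Sep 3, 1997; Aug 31, 1997 is within that limit.
Step 3 — counting 52 days from Aug 31, 1997 (when the protest bond is posted) gives a deadline of Oct 22, 1997; done Oct 20, 1997 — timely.
Step 4 — 23 and 46 days from Oct 30, 1997 (end of the 10-day objection period, which began when the statement of grounds is filed on Oct 20, 1997) are Nov 22, 1997 and Dec 15, 1997 respectively; done Dec 10, 1997 — within the window.
Step 5 — 7 and 39 days from Dec 10, 1997 (when the procurement file is requested) are Dec 17, 1997 and Jan 18, 1998 respectively; done Jan 17, 1998, which is between those dates.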